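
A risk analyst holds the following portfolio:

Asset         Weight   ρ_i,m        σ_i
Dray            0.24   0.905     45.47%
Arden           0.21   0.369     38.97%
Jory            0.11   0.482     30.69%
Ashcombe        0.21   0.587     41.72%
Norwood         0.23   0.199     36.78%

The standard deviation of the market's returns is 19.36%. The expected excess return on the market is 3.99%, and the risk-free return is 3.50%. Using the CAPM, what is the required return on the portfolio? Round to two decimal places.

β_Dray = 0.905 × 45.47% / 19.36% = 2.1255
β_Arden = 0.369 × 38.97% / 19.36% = 0.7428
β_Jory = 0.482 × 30.69% / 19.36% = 0.7641
β_Ashcombe = 0.587 × 41.72% / 19.36% = 1.2650
β_Norwood = 0.199 × 36.78% / 19.36% = 0.3781
β_P = Σ w_i β_i = 0.24×2.1255 + 0.21×0.7428 + 0.11×0.7641 + 0.21×1.2650 + 0.23×0.3781 = 1.1028
E(R_P) = R_f + β_P × MRP = 3.50% + 1.1028 × 3.99% = 7.90%

7.90%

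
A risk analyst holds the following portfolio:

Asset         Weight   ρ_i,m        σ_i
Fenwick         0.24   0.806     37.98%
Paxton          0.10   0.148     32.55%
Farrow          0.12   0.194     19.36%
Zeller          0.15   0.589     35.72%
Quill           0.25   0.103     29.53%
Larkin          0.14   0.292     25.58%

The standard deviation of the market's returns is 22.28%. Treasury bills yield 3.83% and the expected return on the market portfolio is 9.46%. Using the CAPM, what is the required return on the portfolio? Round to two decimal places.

β_Fenwick = 0.806 × 37.98% / 22.28% = 1.3740
β_Paxton = 0.148 × 32.55% / 22.28% = 0.2162
β_Farrow = 0.194 × 19.36% / 22.28% = 0.1686
β_Zeller = 0.589 × 35.72% / 22.28% = 0.9443
β_Quill = 0.103 × 29.53% / 22.28% = 0.1365
β_Larkin = 0.292 × 25.58% / 22.28% = 0.3352
β_P = Σ w_i β_i = 0.24×1.3740 + 0.10×0.2162 + 0.12×0.1686 + 0.15×0.9443 + 0.25×0.1365 + 0.14×0.3352 = 0.5943
MRP = 9.46% − 3.83% = 5.63%
E(R_P) = R_f + β_P × MRP = 3.83% + 0.5943 × 5.63% = 7.18%

7.18%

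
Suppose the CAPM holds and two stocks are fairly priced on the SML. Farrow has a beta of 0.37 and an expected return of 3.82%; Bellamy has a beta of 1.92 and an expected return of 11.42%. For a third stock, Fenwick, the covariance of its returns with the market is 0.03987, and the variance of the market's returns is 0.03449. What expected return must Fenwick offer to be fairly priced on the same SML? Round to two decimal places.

MRP = (11.42% − 3.82%) / (1.92 − 0.37) = 4.9032%
R_f = 3.82% − 0.37 × 4.9032% = 2.0058%
β_Fenwick = Cov / Var(R_m) = 0.03987 / 0.03449 = 1.1560
E(R_Fenwick) = R_f + β × MRP = 2.0058% + 1.1560 × 4.9032% = 7.67%

7.67%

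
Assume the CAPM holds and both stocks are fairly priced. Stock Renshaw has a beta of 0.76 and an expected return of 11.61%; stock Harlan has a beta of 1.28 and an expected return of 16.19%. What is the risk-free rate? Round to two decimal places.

4.92%

Both satisfy E(R) = R_f + β·MRP, so the slope of the SML is
MRP = (16.19% − 11.61%) / (1.28 − 0.76) = 4.58% / 0.52 = 8.8077%
R_f = E(R_Renshaw) − β_Renshaw·MRP = 11.61% − 0.76 × 8.8077% = 4.9161%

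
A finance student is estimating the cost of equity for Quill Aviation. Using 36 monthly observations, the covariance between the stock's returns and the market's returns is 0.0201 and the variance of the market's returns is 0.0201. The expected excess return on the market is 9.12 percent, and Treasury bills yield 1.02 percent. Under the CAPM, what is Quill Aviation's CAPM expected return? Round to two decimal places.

β = Cov(R_i, R_m) / Var(R_m) = 0.0201 / 0.0201 = 1.0000
E(R) = R_f + β × MRP = 1.02% + 1.0000 × 9.12% = 10.14%

10.14%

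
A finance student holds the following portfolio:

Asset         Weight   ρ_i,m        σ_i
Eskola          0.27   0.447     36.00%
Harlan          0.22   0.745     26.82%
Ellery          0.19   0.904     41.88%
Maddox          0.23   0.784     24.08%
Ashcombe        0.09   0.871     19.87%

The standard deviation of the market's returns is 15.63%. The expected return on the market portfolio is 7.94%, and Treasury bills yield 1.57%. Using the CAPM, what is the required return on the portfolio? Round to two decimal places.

10.47%

β_Eskola = 0.447 × 36.00% / 15.63% = 1.0296
β_Harlan = 0.745 × 26.82% / 15.63% = 1.2784
β_Ellery = 0.904 × 41.88% / 15.63% = 2.4222
β_Maddox = 0.784 × 24.08% / 15.63% = 1.2079
β_Ashcombe = 0.871 × 19.87% / 15.63% = 1.1073
β_P = Σ w_i β_i = 0.27×1.0296 + 0.22×1.2784 + 0.19×2.4222 + 0.23×1.2079 + 0.09×1.1073 = 1.3969
MRP = 7.94% − 1.57% = 6.37%
E(R_P) = R_f + β_P × MRP = 1.57% + 1.3969 × 6.37% = 10.47%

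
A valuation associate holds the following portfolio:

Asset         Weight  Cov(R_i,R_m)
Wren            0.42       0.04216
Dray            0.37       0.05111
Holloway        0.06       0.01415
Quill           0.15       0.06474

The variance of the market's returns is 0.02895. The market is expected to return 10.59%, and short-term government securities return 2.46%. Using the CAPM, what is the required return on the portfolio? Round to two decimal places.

β_Wren = 0.04216 / 0.02895 = 1.4563
β_Dray = 0.05111 / 0.02895 = 1.7655
β_Holloway = 0.01415 / 0.02895 = 0.4888
β_Quill = 0.06474 / 0.02895 = 2.2363
β_P = Σ w_i β_i = 0.42×1.4563 + 0.37×1.7655 + 0.06×0.4888 + 0.15×2.2363 = 1.6297
MRP = 10.59% − 2.46% = 8.13%
E(R_P) = R_f + β_P × MRP = 2.46% + 1.6297 × 8.13% = 15.71%

15.71%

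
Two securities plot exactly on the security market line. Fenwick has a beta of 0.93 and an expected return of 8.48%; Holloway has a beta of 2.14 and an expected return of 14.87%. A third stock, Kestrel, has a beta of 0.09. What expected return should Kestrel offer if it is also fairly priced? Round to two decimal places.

4.04%

MRP (SML slope) = (14.87% − 8.48%) / (2.14 − 0.93) = 6.39% / 1.21 = 5.2810%
R_f (intercept) = 8.48% − 0.93 × 5.2810% = 3.5687%
E(R_Kestrel) = R_f + β × MRP = 3.5687% + 0.09 × 5.2810% = 4.04%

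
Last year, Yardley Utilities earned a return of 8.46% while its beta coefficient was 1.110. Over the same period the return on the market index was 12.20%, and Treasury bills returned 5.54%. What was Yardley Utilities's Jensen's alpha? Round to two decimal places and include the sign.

-4.47%

Market excess return = 12.20% − 5.54% = 6.66%
CAPM benchmark = R_f + β(R_m − R_f) = 5.54% + 1.110 × 6.66% = 12.93260%
α = actual − benchmark = 8.46% − 12.93260% = -4.47%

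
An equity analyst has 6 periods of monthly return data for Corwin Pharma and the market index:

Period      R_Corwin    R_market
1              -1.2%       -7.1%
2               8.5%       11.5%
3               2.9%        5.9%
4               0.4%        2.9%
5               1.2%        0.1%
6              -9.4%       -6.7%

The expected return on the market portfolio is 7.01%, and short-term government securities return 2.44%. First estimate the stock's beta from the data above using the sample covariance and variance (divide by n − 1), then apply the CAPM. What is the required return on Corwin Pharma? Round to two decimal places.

Mean R_i = (-1.2 + 8.5 + 2.9 + 0.4 + 1.2 − 9.4) / 6 = 0.4000%
Mean R_m = (-7.1 + 11.5 + 5.9 + 2.9 + 0.1 − 6.7) / 6 = 1.1000%
Σ(R_i − R̄_i)(R_m − R̄_m) = 185.0000  ⇒  Cov = 185.0000 / 5 = 37.0000
Σ(R_m − R̄_m)² = 263.5200  ⇒  Var(R_m) = 263.5200 / 5 = 52.7040
β = Cov / Var(R_m) = 37.0000 / 52.7040 = 0.7020
MRP = 7.01% − 2.44% = 4.57%
E(R) = R_f + β × MRP = 2.44% + 0.7020 × 4.57% = 5.65%

5.65%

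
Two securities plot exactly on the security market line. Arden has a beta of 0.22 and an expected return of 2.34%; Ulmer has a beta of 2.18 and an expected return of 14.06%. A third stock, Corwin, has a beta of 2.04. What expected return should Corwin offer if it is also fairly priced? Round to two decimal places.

MRP (SML slope) = (14.06% − 2.34%) / (2.18 − 0.22) = 11.72% / 1.96 = 5.9796%
R_f (intercept) = 2.34% − 0.22 × 5.9796% = 1.0245%
E(R_Corwin) = R_f + β × MRP = 1.0245% + 2.04 × 5.9796% = 13.22%

13.22%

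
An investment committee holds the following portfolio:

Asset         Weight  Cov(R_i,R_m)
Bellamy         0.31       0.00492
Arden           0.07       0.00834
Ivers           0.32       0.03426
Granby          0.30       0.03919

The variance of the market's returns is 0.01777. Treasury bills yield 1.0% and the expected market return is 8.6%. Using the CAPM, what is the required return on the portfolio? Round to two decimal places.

β_Bellamy = 0.00492 / 0.01777 = 0.2769
β_Arden = 0.00834 / 0.01777 = 0.4693
β_Ivers = 0.03426 / 0.01777 = 1.9280
β_Granby = 0.03919 / 0.01777 = 2.2054
β_P = Σ w_i β_i = 0.31×0.2769 + 0.07×0.4693 + 0.32×1.9280 + 0.30×2.2054 = 1.3973
MRP = 8.6% − 1.0% = 7.60%
E(R_P) = R_f + β_P × MRP = 1.0% + 1.3973 × 7.6% = 11.62%

11.62%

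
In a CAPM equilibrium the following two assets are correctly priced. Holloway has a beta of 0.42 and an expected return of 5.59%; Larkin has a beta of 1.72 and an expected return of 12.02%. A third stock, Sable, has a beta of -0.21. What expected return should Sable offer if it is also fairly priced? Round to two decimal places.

2.47%

MRP (SML slope) = (12.02% − 5.59%) / (1.72 − 0.42) = 6.43% / 1.30 = 4.9462%
R_f (intercept) = 5.59% − 0.42 × 4.9462% = 3.5126%
E(R_Sable) = R_f + β × MRP = 3.5126% + -0.21 × 4.9462% = 2.47%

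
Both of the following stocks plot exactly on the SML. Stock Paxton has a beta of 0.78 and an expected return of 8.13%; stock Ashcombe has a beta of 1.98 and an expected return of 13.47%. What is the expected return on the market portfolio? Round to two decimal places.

9.11%

Both satisfy E(R) = R_f + β·MRP, so the slope of the SML is
MRP = (13.47% − 8.13%) / (1.98 − 0.78) = 5.34% / 1.20 = 4.4500%
R_f = E(R_Paxton) − β_Paxton·MRP = 8.13% − 0.78 × 4.4500% = 4.6590%
E(R_m) = R_f + MRP = 4.6590% + 4.4500% = 9.11%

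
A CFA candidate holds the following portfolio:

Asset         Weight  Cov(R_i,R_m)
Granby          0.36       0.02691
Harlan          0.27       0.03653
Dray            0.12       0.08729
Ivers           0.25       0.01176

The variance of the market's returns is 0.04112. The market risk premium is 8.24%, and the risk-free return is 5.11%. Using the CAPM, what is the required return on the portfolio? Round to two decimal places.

β_Granby = 0.02691 / 0.04112 = 0.6544
β_Harlan = 0.03653 / 0.04112 = 0.8884
β_Dray = 0.08729 / 0.04112 = 2.1228
β_Ivers = 0.01176 / 0.04112 = 0.2860
β_P = Σ w_i β_i = 0.36×0.6544 + 0.27×0.8884 + 0.12×2.1228 + 0.25×0.2860 = 0.8017
E(R_P) = R_f + β_P × MRP = 5.11% + 0.8017 × 8.24% = 11.72%

11.72%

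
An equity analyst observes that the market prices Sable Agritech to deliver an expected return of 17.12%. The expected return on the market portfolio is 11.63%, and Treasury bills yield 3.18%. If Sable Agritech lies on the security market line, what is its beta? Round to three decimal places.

1.650

MRP = 11.63% − 3.18% = 8.45%
β = (E(R) − R_f) / MRP = (17.12% − 3.18%) / 8.45% = 13.94% / 8.45% = 1.650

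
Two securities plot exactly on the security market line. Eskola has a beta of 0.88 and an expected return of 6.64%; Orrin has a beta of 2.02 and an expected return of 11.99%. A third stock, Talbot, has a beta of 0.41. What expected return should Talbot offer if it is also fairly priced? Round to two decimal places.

4.43%

MRP (SML slope) = (11.99% − 6.64%) / (2.02 − 0.88) = 5.35% / 1.14 = 4.6930%
R_f (intercept) = 6.64% − 0.88 × 4.6930% = 2.5102%
E(R_Talbot) = R_f + β × MRP = 2.5102% + 0.41 × 4.6930% = 4.43%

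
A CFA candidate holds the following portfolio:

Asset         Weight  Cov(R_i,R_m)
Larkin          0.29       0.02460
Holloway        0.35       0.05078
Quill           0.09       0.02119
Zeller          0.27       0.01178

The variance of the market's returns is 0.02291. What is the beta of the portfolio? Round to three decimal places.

β_Larkin = 0.02460 / 0.02291 = 1.0738
β_Holloway = 0.05078 / 0.02291 = 2.2165
β_Quill = 0.02119 / 0.02291 = 0.9249
β_Zeller = 0.01178 / 0.02291 = 0.5142
β_P = Σ w_i β_i = 0.29×1.0738 + 0.35×2.2165 + 0.09×0.9249 + 0.27×0.5142 = 1.3093

1.309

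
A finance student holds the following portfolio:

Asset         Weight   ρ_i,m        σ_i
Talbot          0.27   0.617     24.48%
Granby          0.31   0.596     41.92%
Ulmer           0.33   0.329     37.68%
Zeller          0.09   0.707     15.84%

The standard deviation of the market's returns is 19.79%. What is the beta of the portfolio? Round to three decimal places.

β_Talbot = 0.617 × 24.48% / 19.79% = 0.7632
β_Granby = 0.596 × 41.92% / 19.79% = 1.2625
β_Ulmer = 0.329 × 37.68% / 19.79% = 0.6264
β_Zeller = 0.707 × 15.84% / 19.79% = 0.5659
β_P = Σ w_i β_i = 0.27×0.7632 + 0.31×1.2625 + 0.33×0.6264 + 0.09×0.5659 = 0.8551

0.855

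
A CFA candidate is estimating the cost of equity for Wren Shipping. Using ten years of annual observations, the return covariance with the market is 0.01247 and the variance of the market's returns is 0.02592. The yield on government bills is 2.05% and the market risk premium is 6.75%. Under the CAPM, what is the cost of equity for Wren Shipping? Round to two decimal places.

β = Cov(R_i, R_m) / Var(R_m) = 0.01247 / 0.02592 = 0.4811
E(R) = R_f + β × MRP = 2.05% + 0.4811 × 6.75% = 5.30%

5.30%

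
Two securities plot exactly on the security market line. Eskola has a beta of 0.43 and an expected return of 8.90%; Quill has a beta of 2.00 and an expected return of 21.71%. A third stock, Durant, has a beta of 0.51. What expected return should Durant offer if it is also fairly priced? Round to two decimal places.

9.55%

MRP (SML slope) = (21.71% − 8.90%) / (2.00 − 0.43) = 12.81% / 1.57 = 8.1592%
R_f (intercept) = 8.90% − 0.43 × 8.1592% = 5.3915%
E(R_Durant) = R_f + β × MRP = 5.3915% + 0.51 × 8.1592% = 9.55%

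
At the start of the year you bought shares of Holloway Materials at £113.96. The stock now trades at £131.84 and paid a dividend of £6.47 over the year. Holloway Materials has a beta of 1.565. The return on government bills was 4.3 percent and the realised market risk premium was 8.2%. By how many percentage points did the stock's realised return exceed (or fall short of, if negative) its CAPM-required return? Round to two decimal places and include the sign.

+4.23%

Realised HPR = (P1 + D1 − P0) / P0 = (131.84 + 6.47 − 113.96) / 113.96 = 24.35 / 113.96 = 21.3671%
CAPM required = R_f + β·MRP = 4.3% + 1.565 × 8.2% = 17.1330%
α = realised − required = 21.3671% − 17.1330% = +4.23%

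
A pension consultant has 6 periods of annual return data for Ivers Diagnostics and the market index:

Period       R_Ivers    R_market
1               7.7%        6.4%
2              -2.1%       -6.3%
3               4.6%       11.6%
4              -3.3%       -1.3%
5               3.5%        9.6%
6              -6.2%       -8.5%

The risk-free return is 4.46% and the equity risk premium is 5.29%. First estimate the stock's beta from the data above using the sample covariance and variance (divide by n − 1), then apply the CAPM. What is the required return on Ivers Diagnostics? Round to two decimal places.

7.38%

Mean R_i = (7.7 − 2.1 + 4.6 − 3.3 + 3.5 − 6.2) / 6 = 0.7000%
Mean R_m = (6.4 − 6.3 + 11.6 − 1.3 + 9.6 − 8.5) / 6 = 1.9167%
Σ(R_i − R̄_i)(R_m − R̄_m) = 198.4100  ⇒  Cov = 198.4100 / 5 = 39.6820
Σ(R_m − R̄_m)² = 359.2683  ⇒  Var(R_m) = 359.2683 / 5 = 71.8537
β = Cov / Var(R_m) = 39.6820 / 71.8537 = 0.5523
E(R) = R_f + β × MRP = 4.46% + 0.5523 × 5.29% = 7.38%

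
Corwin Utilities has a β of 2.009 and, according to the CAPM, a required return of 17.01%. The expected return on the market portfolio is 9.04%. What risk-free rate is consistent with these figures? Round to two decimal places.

1.14%

E(R) = R_f + β(E(R_m) − R_f) = R_f(1 − β) + β·E(R_m)
17.01% = R_f × (1 − 2.009) + 2.009 × 9.04%
17.01% = R_f × -1.009 + 18.16136%
R_f = (17.01% − 18.16136%) / -1.009 = 1.14%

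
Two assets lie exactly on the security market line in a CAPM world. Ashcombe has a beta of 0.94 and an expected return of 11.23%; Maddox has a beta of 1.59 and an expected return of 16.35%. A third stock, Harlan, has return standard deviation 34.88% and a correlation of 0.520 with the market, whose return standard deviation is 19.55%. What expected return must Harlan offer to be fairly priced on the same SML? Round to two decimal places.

11.13%

MRP = (16.35% − 11.23%) / (1.59 − 0.94) = 7.8769%
R_f = 11.23% − 0.94 × 7.8769% = 3.8257%
β_Harlan = ρ·σ_i/σ_m = 0.520 × 34.88 / 19.55 = 0.9278
E(R_Harlan) = R_f + β × MRP = 3.8257% + 0.9278 × 7.8769% = 11.13%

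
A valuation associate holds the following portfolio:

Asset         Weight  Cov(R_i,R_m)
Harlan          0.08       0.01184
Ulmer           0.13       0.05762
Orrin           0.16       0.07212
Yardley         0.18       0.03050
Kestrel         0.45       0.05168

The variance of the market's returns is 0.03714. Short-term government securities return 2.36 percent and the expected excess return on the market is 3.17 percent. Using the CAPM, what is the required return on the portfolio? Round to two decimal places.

6.52%

β_Harlan = 0.01184 / 0.03714 = 0.3188
β_Ulmer = 0.05762 / 0.03714 = 1.5514
β_Orrin = 0.07212 / 0.03714 = 1.9418
β_Yardley = 0.03050 / 0.03714 = 0.8212
β_Kestrel = 0.05168 / 0.03714 = 1.3915
β_P = Σ w_i β_i = 0.08×0.3188 + 0.13×1.5514 + 0.16×1.9418 + 0.18×0.8212 + 0.45×1.3915 = 1.3119
E(R_P) = R_f + β_P × MRP = 2.36% + 1.3119 × 3.17% = 6.52%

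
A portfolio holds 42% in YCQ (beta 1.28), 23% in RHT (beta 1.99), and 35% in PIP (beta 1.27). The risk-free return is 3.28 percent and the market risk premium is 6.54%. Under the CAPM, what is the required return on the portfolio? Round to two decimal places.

β_P = Σ w_i β_i = 0.42×1.28 + 0.23×1.99 + 0.35×1.27 = 1.4398
E(R_P) = R_f + β_P × MRP = 3.28% + 1.4398 × 6.54% = 12.70%

12.70%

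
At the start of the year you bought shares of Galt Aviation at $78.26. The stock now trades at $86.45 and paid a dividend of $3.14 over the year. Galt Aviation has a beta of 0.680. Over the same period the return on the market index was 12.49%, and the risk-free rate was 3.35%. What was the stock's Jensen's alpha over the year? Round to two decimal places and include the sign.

+4.91%

Realised HPR = (P1 + D1 − P0) / P0 = (86.45 + 3.14 − 78.26) / 78.26 = 11.33 / 78.26 = 14.4774%
MRP = 12.49% − 3.35% = 9.14%
CAPM required = R_f + β·MRP = 3.35% + 0.680 × 9.14% = 9.56520%
α = realised − required = 14.4774% − 9.56520% = +4.91%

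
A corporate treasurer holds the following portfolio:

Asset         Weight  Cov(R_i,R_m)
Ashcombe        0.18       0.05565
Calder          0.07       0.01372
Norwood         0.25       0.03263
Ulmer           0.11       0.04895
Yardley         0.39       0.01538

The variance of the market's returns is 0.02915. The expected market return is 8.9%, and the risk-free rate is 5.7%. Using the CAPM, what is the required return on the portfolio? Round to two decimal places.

9.05%

β_Ashcombe = 0.05565 / 0.02915 = 1.9091
β_Calder = 0.01372 / 0.02915 = 0.4707
β_Norwood = 0.03263 / 0.02915 = 1.1194
β_Ulmer = 0.04895 / 0.02915 = 1.6792
β_Yardley = 0.01538 / 0.02915 = 0.5276
β_P = Σ w_i β_i = 0.18×1.9091 + 0.07×0.4707 + 0.25×1.1194 + 0.11×1.6792 + 0.39×0.5276 = 1.0469
MRP = 8.9% − 5.7% = 3.20%
E(R_P) = R_f + β_P × MRP = 5.7% + 1.0469 × 3.2% = 9.05%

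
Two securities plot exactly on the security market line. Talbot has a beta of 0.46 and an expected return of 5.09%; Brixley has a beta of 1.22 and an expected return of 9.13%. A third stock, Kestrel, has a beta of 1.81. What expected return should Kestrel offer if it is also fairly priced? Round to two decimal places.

MRP (SML slope) = (9.13% − 5.09%) / (1.22 − 0.46) = 4.04% / 0.76 = 5.3158%
R_f (intercept) = 5.09% − 0.46 × 5.3158% = 2.6447%
E(R_Kestrel) = R_f + β × MRP = 2.6447% + 1.81 × 5.3158% = 12.27%

12.27%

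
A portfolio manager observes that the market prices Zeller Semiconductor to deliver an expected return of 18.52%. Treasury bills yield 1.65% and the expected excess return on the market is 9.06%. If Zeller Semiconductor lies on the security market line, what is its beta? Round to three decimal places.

β = (E(R) − R_f) / MRP = (18.52% − 1.65%) / 9.06% = 16.87% / 9.06% = 1.862

1.862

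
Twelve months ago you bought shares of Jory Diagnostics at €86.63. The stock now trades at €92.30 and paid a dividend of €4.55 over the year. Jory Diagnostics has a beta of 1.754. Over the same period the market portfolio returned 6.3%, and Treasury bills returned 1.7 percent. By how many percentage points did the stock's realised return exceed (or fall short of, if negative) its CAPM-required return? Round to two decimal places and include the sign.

+2.03%

Realised HPR = (P1 + D1 − P0) / P0 = (92.30 + 4.55 − 86.63) / 86.63 = 10.22 / 86.63 = 11.7973%
MRP = 6.3% − 1.7% = 4.60%
CAPM required = R_f + β·MRP = 1.7% + 1.754 × 4.6% = 9.7684%
α = realised − required = 11.7973% − 9.7684% = +2.03%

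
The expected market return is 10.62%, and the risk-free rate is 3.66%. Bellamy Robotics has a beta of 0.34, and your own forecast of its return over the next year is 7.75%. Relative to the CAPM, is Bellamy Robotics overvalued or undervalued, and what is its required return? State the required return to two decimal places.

MRP = 10.62% − 3.66% = 6.96%
Required return = R_f + β·MRP = 3.66% + 0.34 × 6.96% = 6.03%
Forecast 7.75% > required 6.03% → the stock plots above the SML → undervalued.

Undervalued; required return 6.03%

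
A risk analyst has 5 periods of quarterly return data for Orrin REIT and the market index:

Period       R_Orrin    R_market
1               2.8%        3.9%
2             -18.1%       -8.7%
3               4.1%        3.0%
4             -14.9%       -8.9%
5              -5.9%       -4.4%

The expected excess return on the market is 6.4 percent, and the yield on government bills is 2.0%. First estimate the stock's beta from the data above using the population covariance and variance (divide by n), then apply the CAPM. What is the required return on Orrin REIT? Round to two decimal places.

Mean R_i = (2.8 − 18.1 + 4.1 − 14.9 − 5.9) / 5 = -6.4000%
Mean R_m = (3.9 − 8.7 + 3.0 − 8.9 − 4.4) / 5 = -3.0200%
Σ(R_i − R̄_i)(R_m − R̄_m) = 242.6200  ⇒  Cov = 242.6200 / 5 = 48.5240
Σ(R_m − R̄_m)² = 152.8680  ⇒  Var(R_m) = 152.8680 / 5 = 30.5736
β = Cov / Var(R_m) = 48.5240 / 30.5736 = 1.5871
E(R) = R_f + β × MRP = 2.0% + 1.5871 × 6.4% = 12.16%

12.16%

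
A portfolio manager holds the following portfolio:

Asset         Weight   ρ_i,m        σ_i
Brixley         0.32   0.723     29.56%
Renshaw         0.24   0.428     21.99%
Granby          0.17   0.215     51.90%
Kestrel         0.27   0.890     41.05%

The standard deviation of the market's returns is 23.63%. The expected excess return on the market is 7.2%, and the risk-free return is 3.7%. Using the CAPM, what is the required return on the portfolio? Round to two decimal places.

β_Brixley = 0.723 × 29.56% / 23.63% = 0.9044
β_Renshaw = 0.428 × 21.99% / 23.63% = 0.3983
β_Granby = 0.215 × 51.90% / 23.63% = 0.4722
β_Kestrel = 0.890 × 41.05% / 23.63% = 1.5461
β_P = Σ w_i β_i = 0.32×0.9044 + 0.24×0.3983 + 0.17×0.4722 + 0.27×1.5461 = 0.8827
E(R_P) = R_f + β_P × MRP = 3.7% + 0.8827 × 7.2% = 10.06%

10.06%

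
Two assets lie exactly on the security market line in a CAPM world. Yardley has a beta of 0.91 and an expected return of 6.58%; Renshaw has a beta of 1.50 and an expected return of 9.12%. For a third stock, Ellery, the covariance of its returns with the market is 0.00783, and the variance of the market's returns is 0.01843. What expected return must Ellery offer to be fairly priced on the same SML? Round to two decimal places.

4.49%

MRP = (9.12% − 6.58%) / (1.50 − 0.91) = 4.3051%
R_f = 6.58% − 0.91 × 4.3051% = 2.6624%
β_Ellery = Cov / Var(R_m) = 0.00783 / 0.01843 = 0.4249
E(R_Ellery) = R_f + β × MRP = 2.6624% + 0.4249 × 4.3051% = 4.49%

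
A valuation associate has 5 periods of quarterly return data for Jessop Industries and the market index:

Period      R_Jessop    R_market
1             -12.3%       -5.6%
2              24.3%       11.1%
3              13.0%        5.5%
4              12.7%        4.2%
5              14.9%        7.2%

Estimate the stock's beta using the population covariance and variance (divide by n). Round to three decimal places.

Mean R_i = (-12.3 + 24.3 + 13.0 + 12.7 + 14.9) / 5 = 10.5200%
Mean R_m = (-5.6 + 11.1 + 5.5 + 4.2 + 7.2) / 5 = 4.4800%
Σ(R_i − R̄_i)(R_m − R̄_m) = 335.0820  ⇒  Cov = 335.0820 / 5 = 67.0164
Σ(R_m − R̄_m)² = 153.9480  ⇒  Var(R_m) = 153.9480 / 5 = 30.7896
β = Cov / Var(R_m) = 67.0164 / 30.7896 = 2.1766

2.177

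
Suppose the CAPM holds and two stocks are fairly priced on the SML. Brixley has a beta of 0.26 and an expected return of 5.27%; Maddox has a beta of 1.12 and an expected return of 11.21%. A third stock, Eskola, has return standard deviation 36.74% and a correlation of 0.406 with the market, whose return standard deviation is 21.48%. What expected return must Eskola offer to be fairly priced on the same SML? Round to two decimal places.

8.27%

MRP = (11.21% − 5.27%) / (1.12 − 0.26) = 6.9070%
R_f = 5.27% − 0.26 × 6.9070% = 3.4742%
β_Eskola = ρ·σ_i/σ_m = 0.406 × 36.74 / 21.48 = 0.6944
E(R_Eskola) = R_f + β × MRP = 3.4742% + 0.6944 × 6.9070% = 8.27%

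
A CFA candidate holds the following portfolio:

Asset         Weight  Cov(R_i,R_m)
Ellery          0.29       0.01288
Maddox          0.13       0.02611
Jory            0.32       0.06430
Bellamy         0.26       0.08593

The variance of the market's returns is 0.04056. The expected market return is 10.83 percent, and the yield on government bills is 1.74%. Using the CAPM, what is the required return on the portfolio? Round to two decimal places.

12.96%

β_Ellery = 0.01288 / 0.04056 = 0.3176
β_Maddox = 0.02611 / 0.04056 = 0.6437
β_Jory = 0.06430 / 0.04056 = 1.5853
β_Bellamy = 0.08593 / 0.04056 = 2.1186
β_P = Σ w_i β_i = 0.29×0.3176 + 0.13×0.6437 + 0.32×1.5853 + 0.26×2.1186 = 1.2339
MRP = 10.83% − 1.74% = 9.09%
E(R_P) = R_f + β_P × MRP = 1.74% + 1.2339 × 9.09% = 12.96%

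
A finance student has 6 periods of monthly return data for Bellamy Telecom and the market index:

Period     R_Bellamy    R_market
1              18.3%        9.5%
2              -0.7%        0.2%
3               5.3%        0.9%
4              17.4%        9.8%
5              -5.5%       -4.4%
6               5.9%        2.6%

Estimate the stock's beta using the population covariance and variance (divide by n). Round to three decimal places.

Mean R_i = (18.3 − 0.7 + 5.3 + 17.4 − 5.5 + 5.9) / 6 = 6.7833%
Mean R_m = (9.5 + 0.2 + 0.9 + 9.8 − 4.4 + 2.6) / 6 = 3.1000%
Σ(R_i − R̄_i)(R_m − R̄_m) = 262.3700  ⇒  Cov = 262.3700 / 6 = 43.7283
Σ(R_m − R̄_m)² = 155.6000  ⇒  Var(R_m) = 155.6000 / 6 = 25.9333
β = Cov / Var(R_m) = 43.7283 / 25.9333 = 1.6862

1.686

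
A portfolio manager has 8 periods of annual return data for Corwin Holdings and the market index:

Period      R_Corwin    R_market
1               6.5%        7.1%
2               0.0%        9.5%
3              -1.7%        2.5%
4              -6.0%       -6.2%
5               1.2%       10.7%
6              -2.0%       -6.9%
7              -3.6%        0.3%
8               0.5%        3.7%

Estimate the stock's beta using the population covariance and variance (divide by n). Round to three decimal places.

0.389

Mean R_i = (6.5 + 0.0 − 1.7 − 6.0 + 1.2 − 2.0 − 3.6 + 0.5) / 8 = -0.6375%
Mean R_m = (7.1 + 9.5 + 2.5 − 6.2 + 10.7 − 6.9 + 0.3 + 3.7) / 8 = 2.5875%
Σ(R_i − R̄_i)(R_m − R̄_m) = 119.7063  ⇒  Cov = 119.7063 / 8 = 14.9633
Σ(R_m − R̄_m)² = 307.6688  ⇒  Var(R_m) = 307.6688 / 8 = 38.4586
β = Cov / Var(R_m) = 14.9633 / 38.4586 = 0.3891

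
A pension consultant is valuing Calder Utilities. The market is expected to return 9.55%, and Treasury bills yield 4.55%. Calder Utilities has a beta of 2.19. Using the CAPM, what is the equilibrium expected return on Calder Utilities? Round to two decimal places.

15.50%

Market risk premium = E(R_m) − R_f = 9.55% − 4.55% = 5.00%
E(R) = R_f + β × MRP = 4.55% + 2.19 × 5.00% = 15.50%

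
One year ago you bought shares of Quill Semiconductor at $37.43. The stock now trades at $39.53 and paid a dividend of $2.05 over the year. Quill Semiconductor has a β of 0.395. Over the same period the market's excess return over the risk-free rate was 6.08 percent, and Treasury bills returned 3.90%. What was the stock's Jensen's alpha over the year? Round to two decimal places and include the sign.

Realised HPR = (P1 + D1 − P0) / P0 = (39.53 + 2.05 − 37.43) / 37.43 = 4.15 / 37.43 = 11.0874%
CAPM required = R_f + β·MRP = 3.90% + 0.395 × 6.08% = 6.30160%
α = realised − required = 11.0874% − 6.30160% = +4.79%

+4.79%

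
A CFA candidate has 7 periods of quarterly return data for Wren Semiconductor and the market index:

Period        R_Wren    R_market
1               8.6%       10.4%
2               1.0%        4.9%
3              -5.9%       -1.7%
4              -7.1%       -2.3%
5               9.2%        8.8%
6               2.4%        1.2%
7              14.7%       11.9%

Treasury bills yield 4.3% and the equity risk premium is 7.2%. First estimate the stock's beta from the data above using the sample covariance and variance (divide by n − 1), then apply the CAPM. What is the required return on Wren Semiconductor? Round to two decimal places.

Mean R_i = (8.6 + 1.0 − 5.9 − 7.1 + 9.2 + 2.4 + 14.7) / 7 = 3.2714%
Mean R_m = (10.4 + 4.9 − 1.7 − 2.3 + 8.8 + 1.2 + 11.9) / 7 = 4.7429%
Σ(R_i − R̄_i)(R_m − R̄_m) = 270.8586  ⇒  Cov = 270.8586 / 6 = 45.1431
Σ(R_m − R̄_m)² = 203.3771  ⇒  Var(R_m) = 203.3771 / 6 = 33.8962
β = Cov / Var(R_m) = 45.1431 / 33.8962 = 1.3318
E(R) = R_f + β × MRP = 4.3% + 1.3318 × 7.2% = 13.89%

13.89%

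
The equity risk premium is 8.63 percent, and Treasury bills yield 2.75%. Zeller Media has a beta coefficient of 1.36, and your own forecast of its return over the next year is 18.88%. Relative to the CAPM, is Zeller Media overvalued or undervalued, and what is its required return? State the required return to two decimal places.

Required return = R_f + β·MRP = 2.75% + 1.36 × 8.63% = 14.49%
Forecast 18.88% > required 14.49% → the stock plots above the SML → undervalued.

Undervalued; required return 14.49%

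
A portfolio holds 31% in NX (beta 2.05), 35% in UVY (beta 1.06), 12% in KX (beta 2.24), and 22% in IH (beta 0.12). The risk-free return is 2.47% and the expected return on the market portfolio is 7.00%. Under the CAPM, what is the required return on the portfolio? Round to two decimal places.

β_P = Σ w_i β_i = 0.31×2.05 + 0.35×1.06 + 0.12×2.24 + 0.22×0.12 = 1.3017
MRP = 7.00% − 2.47% = 4.53%
E(R_P) = R_f + β_P × MRP = 2.47% + 1.3017 × 4.53% = 8.37%

8.37%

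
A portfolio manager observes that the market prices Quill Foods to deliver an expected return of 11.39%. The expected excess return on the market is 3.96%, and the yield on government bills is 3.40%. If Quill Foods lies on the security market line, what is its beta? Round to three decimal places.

2.018

β = (E(R) − R_f) / MRP = (11.39% − 3.40%) / 3.96% = 7.99% / 3.96% = 2.018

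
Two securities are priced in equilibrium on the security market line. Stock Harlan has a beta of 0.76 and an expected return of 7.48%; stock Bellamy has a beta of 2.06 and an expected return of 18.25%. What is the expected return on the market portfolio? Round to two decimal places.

9.47%

Both satisfy E(R) = R_f + β·MRP, so the slope of the SML is
MRP = (18.25% − 7.48%) / (2.06 − 0.76) = 10.77% / 1.30 = 8.2846%
R_f = E(R_Harlan) − β_Harlan·MRP = 7.48% − 0.76 × 8.2846% = 1.1837%
E(R_m) = R_f + MRP = 1.1837% + 8.2846% = 9.47%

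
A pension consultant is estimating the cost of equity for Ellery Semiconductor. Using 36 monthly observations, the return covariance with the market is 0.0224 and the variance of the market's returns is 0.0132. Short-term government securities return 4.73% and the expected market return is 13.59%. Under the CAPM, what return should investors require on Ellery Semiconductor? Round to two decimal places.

19.77%

β = Cov(R_i, R_m) / Var(R_m) = 0.0224 / 0.0132 = 1.6970
MRP = 13.59% − 4.73% = 8.86%
E(R) = R_f + β × MRP = 4.73% + 1.6970 × 8.86% = 19.77%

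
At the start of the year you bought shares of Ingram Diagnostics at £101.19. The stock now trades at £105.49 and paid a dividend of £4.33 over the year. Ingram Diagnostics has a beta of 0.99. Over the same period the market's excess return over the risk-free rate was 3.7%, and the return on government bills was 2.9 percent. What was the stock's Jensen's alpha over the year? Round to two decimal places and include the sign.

+1.97%

Realised HPR = (P1 + D1 − P0) / P0 = (105.49 + 4.33 − 101.19) / 101.19 = 8.63 / 101.19 = 8.5285%
CAPM required = R_f + β·MRP = 2.9% + 0.99 × 3.7% = 6.5630%
α = realised − required = 8.5285% − 6.5630% = +1.97%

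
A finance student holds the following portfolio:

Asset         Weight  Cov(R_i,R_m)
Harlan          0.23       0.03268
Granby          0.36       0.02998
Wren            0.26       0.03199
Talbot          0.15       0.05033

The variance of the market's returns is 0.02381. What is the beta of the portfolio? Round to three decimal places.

β_Harlan = 0.03268 / 0.02381 = 1.3725
β_Granby = 0.02998 / 0.02381 = 1.2591
β_Wren = 0.03199 / 0.02381 = 1.3436
β_Talbot = 0.05033 / 0.02381 = 2.1138
β_P = Σ w_i β_i = 0.23×1.3725 + 0.36×1.2591 + 0.26×1.3436 + 0.15×2.1138 = 1.4354

1.435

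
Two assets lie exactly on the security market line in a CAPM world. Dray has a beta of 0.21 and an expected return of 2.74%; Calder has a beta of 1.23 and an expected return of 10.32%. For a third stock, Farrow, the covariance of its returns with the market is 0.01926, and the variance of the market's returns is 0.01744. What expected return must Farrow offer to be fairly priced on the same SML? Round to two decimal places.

MRP = (10.32% − 2.74%) / (1.23 − 0.21) = 7.4314%
R_f = 2.74% − 0.21 × 7.4314% = 1.1794%
β_Farrow = Cov / Var(R_m) = 0.01926 / 0.01744 = 1.1044
E(R_Farrow) = R_f + β × MRP = 1.1794% + 1.1044 × 7.4314% = 9.39%

9.39%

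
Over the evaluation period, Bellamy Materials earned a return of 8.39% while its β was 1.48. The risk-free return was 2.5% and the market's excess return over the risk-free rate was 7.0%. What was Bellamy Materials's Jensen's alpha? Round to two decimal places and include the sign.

CAPM benchmark = R_f + β(R_m − R_f) = 2.5% + 1.48 × 7.0% = 12.8600%
α = actual − benchmark = 8.39% − 12.8600% = -4.47%

-4.47%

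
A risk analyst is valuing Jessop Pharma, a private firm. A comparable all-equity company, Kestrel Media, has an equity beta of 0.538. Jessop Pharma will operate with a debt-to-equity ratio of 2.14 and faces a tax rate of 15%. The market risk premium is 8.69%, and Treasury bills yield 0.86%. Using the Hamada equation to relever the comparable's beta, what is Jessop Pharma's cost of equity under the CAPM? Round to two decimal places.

14.04%

β_L = β_U × [1 + (1 − t)(D/E)] = 0.538 × [1 + (1 − 0.15) × 2.14]
    = 0.538 × [1 + 0.85 × 2.14] = 0.538 × 2.8190 = 1.5166
E(R) = R_f + β_L × MRP = 0.86% + 1.5166 × 8.69% = 14.04%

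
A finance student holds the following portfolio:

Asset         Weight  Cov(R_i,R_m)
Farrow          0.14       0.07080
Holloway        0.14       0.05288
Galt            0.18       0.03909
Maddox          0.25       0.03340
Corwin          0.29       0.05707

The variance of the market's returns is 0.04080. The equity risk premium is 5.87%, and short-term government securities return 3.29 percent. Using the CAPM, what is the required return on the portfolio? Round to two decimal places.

β_Farrow = 0.07080 / 0.04080 = 1.7353
β_Holloway = 0.05288 / 0.04080 = 1.2961
β_Galt = 0.03909 / 0.04080 = 0.9581
β_Maddox = 0.03340 / 0.04080 = 0.8186
β_Corwin = 0.05707 / 0.04080 = 1.3988
β_P = Σ w_i β_i = 0.14×1.7353 + 0.14×1.2961 + 0.18×0.9581 + 0.25×0.8186 + 0.29×1.3988 = 1.2072
E(R_P) = R_f + β_P × MRP = 3.29% + 1.2072 × 5.87% = 10.38%

10.38%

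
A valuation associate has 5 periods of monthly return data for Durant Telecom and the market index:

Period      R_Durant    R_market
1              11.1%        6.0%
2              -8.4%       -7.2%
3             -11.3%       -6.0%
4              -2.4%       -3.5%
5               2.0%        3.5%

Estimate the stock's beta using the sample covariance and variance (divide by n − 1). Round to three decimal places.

Mean R_i = (11.1 − 8.4 − 11.3 − 2.4 + 2.0) / 5 = -1.8000%
Mean R_m = (6.0 − 7.2 − 6.0 − 3.5 + 3.5) / 5 = -1.4400%
Σ(R_i − R̄_i)(R_m − R̄_m) = 197.3200  ⇒  Cov = 197.3200 / 4 = 49.3300
Σ(R_m − R̄_m)² = 137.9720  ⇒  Var(R_m) = 137.9720 / 4 = 34.4930
β = Cov / Var(R_m) = 49.3300 / 34.4930 = 1.4301

1.430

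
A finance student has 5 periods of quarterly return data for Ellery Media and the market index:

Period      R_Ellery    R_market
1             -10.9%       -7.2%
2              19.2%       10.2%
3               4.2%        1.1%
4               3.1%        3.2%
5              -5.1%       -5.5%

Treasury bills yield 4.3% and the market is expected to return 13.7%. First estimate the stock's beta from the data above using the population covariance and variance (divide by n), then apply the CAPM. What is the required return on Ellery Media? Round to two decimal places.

19.25%

Mean R_i = (-10.9 + 19.2 + 4.2 + 3.1 − 5.1) / 5 = 2.1000%
Mean R_m = (-7.2 + 10.2 + 1.1 + 3.2 − 5.5) / 5 = 0.3600%
Σ(R_i − R̄_i)(R_m − R̄_m) = 313.1300  ⇒  Cov = 313.1300 / 5 = 62.6260
Σ(R_m − R̄_m)² = 196.9320  ⇒  Var(R_m) = 196.9320 / 5 = 39.3864
β = Cov / Var(R_m) = 62.6260 / 39.3864 = 1.5900
MRP = 13.7% − 4.3% = 9.40%
E(R) = R_f + β × MRP = 4.3% + 1.5900 × 9.4% = 19.25%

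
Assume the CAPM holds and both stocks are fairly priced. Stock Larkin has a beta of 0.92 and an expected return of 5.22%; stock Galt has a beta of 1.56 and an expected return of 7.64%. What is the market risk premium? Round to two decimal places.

3.78%

Both satisfy E(R) = R_f + β·MRP, so the slope of the SML is
MRP = (7.64% − 5.22%) / (1.56 − 0.92) = 2.42% / 0.64 = 3.7813%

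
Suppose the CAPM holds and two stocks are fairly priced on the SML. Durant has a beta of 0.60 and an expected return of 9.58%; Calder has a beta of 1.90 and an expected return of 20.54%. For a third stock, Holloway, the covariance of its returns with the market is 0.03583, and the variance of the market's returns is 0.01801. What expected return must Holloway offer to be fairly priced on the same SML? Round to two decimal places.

MRP = (20.54% − 9.58%) / (1.90 − 0.60) = 8.4308%
R_f = 9.58% − 0.60 × 8.4308% = 4.5215%
β_Holloway = Cov / Var(R_m) = 0.03583 / 0.01801 = 1.9895
E(R_Holloway) = R_f + β × MRP = 4.5215% + 1.9895 × 8.4308% = 21.29%

21.29%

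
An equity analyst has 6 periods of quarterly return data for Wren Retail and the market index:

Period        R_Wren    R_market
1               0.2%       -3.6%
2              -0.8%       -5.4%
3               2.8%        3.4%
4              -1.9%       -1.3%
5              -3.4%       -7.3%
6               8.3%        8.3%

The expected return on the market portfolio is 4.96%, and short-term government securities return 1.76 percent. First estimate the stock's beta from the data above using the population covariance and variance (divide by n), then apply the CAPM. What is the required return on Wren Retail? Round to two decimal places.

3.89%

Mean R_i = (0.2 − 0.8 + 2.8 − 1.9 − 3.4 + 8.3) / 6 = 0.8667%
Mean R_m = (-3.6 − 5.4 + 3.4 − 1.3 − 7.3 + 8.3) / 6 = -0.9833%
Σ(R_i − R̄_i)(R_m − R̄_m) = 114.4133  ⇒  Cov = 114.4133 / 6 = 19.0689
Σ(R_m − R̄_m)² = 171.7483  ⇒  Var(R_m) = 171.7483 / 6 = 28.6247
β = Cov / Var(R_m) = 19.0689 / 28.6247 = 0.6662
MRP = 4.96% − 1.76% = 3.20%
E(R) = R_f + β × MRP = 1.76% + 0.6662 × 3.20% = 3.89%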